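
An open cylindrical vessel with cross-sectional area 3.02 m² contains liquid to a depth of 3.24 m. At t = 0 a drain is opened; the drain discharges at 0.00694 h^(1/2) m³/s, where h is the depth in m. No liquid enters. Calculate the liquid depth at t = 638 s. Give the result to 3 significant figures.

Mass balance (ρ constant): A dh/dt = −0.00694 √h.
Separate and integrate: 2(√h − √h₀) = −(0.00694/A) t.
√h = √3.24 − 0.00694·638/(2·3.02) = 1.8000 − 0.73307 = 1.0669.
h = 1.0669² = 1.1383 m.

1.14 m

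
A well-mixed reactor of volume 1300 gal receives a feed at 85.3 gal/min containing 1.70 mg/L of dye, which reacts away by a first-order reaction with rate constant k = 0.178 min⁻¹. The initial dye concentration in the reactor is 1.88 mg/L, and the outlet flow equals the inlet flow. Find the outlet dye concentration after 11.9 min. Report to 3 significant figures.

0.536 mg/L

Species balance: V dC/dt = Q C_in − Q C − k V C.
This is linear with rate a = Q/V + k = 0.24362 min⁻¹.
C_ss = Q C_in/(Q + kV) = 0.45788 mg/L; C(t) = C_ss + (C₀ − C_ss) e^(−a t).
C(11.9) = 0.45788 + (1.4221)·e^(−0.24362·11.9) = 0.45788 + (1.4221)·0.055077 = 0.53620 mg/L.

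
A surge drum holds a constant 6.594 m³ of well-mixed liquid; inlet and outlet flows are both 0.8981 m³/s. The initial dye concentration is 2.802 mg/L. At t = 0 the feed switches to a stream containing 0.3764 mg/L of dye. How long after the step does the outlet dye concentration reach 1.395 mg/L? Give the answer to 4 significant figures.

Transient balance on the dissolved component: V dC/dt = Q(C_in − C), so τ = V/Q = 7.34217 s.
C(t) = C_in + (C₀ − C_in) e^(−t/τ). Set C = 1.395 and solve for t:
e^(−t/τ) = (C − C_in)/(C₀ − C_in) = (1.395 − 0.3764)/(2.802 − 0.3764) = 0.419937
t = −τ ln(…) = 7.34217 × 0.867650 = 6.37043 s.

6.370 s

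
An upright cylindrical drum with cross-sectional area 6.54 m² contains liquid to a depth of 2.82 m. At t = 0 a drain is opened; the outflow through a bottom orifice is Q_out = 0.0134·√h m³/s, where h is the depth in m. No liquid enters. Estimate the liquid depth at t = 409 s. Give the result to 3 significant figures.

Mass balance (ρ constant): A dh/dt = −0.0134 √h.
This is separable: 2 d(√h)/dt = −0.0134/A, so √h = √h₀ − (0.0134/(2A)) t.
√h = √2.82 − 0.0134·409/(2·6.54) = 1.6793 − 0.41901 = 1.2603.
h = 1.2603² = 1.5883 m.

1.59 m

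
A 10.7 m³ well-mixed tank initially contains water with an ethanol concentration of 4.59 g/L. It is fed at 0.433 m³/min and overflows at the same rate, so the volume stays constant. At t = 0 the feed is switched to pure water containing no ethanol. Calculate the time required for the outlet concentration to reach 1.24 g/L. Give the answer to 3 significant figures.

32.3 min

Species balance: V dC/dt = Q(C_in − C) ⇒ τ = V/Q = 24.711 min.
C(t) = C_in + (C₀ − C_in) e^(−t/τ). Set C = 1.24 and solve for t:
e^(−t/τ) = (C − C_in)/(C₀ − C_in) = (1.24 − 0)/(4.59 − 0) = 0.27015
t = −τ ln(…) = 24.711 × 1.3088 = 32.341 min.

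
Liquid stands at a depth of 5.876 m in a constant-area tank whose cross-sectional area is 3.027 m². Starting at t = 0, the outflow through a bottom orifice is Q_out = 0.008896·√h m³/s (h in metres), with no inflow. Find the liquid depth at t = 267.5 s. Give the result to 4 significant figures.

4.125 m

With no inflow, A dh/dt = −0.008896 √h.
This is separable: 2 d(√h)/dt = −0.008896/A, so √h = √h₀ − (0.008896/(2A)) t.
√h = √5.876 − 0.008896·267.5/(2·3.027) = 2.42405 − 0.393076 = 2.03097.
h = 2.03097² = 4.12484 m.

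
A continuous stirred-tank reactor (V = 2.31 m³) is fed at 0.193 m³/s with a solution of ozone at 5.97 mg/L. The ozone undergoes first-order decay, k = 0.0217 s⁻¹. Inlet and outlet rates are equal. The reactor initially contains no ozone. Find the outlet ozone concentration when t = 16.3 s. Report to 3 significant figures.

3.89 mg/L

Accumulation = in − out − consumed: V dC/dt = Q C_in − Q C − k V C.
dC/dt = (Q/V) C_in − (Q/V + k) C; effective rate a = Q/V + k = 0.083550 + 0.0217 = 0.10525 s⁻¹.
C_ss = Q C_in/(Q + kV) = 4.7391 mg/L; C(t) = C_ss + (C₀ − C_ss) e^(−a t).
C(16.3) = 4.7391 + (-4.7391)·e^(−0.10525·16.3) = 4.7391 + (-4.7391)·0.17986 = 3.8867 mg/L.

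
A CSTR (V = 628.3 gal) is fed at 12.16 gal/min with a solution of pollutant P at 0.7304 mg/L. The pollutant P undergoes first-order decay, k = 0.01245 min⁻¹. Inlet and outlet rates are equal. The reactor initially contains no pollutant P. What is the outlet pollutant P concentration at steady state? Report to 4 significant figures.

Accumulation = in − out − consumed: V dC/dt = Q C_in − Q C − k V C.
Steady state (dC/dt = 0): C_ss = Q C_in/(Q + kV) = C_in/(1 + kV/Q).
C_ss = 12.16·0.7304/(12.16 + 0.01245·628.3) = 8.88166/19.9823 = 0.444476 mg/L.

0.4445 mg/L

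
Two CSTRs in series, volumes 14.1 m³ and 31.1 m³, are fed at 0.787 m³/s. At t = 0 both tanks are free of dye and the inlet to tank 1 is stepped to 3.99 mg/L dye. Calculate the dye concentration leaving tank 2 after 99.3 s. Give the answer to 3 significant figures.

Species balance on tank i: dCᵢ/dt = (Cᵢ₋₁ − Cᵢ)/τᵢ with τᵢ = Vᵢ/Q.
τ₁ = 14.1/0.787 = 17.916 s; τ₂ = 31.1/0.787 = 39.517 s.
Solving the cascade with C₁(0)=C₂(0)=0 gives C₂(t) = C_in[1 − (τ₁ e^(−t/τ₁) − τ₂ e^(−t/τ₂))/(τ₁ − τ₂)].
At t = 99.3: e^(−t/τ₁) = 0.0039168, e^(−t/τ₂) = 0.081038.
C₂ = 3.99·[1 − (17.916·0.0039168 − 39.517·0.081038)/(-21.601)] = 3.99·0.85500 = 3.4114 mg/L.

3.41 mg/L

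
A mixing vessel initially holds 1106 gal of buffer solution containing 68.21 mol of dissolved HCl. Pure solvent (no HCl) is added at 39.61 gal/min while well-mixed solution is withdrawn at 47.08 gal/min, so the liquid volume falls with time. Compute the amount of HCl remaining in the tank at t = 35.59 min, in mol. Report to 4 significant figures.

Total volume: dV/dt = Q_in − Q_out = -7.47000 gal/min, so V(t) = 1106 − 7.47000 t and V(35.59) = 840.143 gal.
No HCl enters, so dm/dt = −Q_out · (m/V).
Separate: dm/m = −Q_out dt/V(t) ⇒ ln(m/m₀) = −(Q_out/(Q_in−Q_out)) ln(V/V₀).
m = m₀ (V₀/V)^(Q_out/(Q_in−Q_out)) = 68.21 × (1106/840.143)^(-6.30254) = 12.0590 mol.

12.06 mol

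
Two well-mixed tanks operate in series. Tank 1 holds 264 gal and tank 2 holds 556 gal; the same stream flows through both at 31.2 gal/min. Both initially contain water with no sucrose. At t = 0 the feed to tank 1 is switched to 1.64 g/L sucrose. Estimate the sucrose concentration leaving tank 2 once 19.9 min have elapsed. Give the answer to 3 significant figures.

0.759 g/L

Species balance on tank i: dCᵢ/dt = (Cᵢ₋₁ − Cᵢ)/τᵢ with τᵢ = Vᵢ/Q.
τ₁ = 264/31.2 = 8.4615 min; τ₂ = 556/31.2 = 17.821 min.
Tank 1: C₁ = C_in(1 − e^(−t/τ₁)). Tank 2 (τ₁ ≠ τ₂): C₂ = C_in[1 − (τ₁ e^(−t/τ₁) − τ₂ e^(−t/τ₂))/(τ₁ − τ₂)].
At t = 19.9: e^(−t/τ₁) = 0.095196, e^(−t/τ₂) = 0.32736.
C₂ = 1.64·[1 − (8.4615·0.095196 − 17.821·0.32736)/(-9.3590)] = 1.64·0.46274 = 0.75889 g/L.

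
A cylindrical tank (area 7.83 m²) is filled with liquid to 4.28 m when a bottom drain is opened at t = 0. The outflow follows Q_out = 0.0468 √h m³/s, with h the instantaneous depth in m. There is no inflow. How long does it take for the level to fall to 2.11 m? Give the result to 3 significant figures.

206 s

Unsteady balance on liquid volume: A dh/dt = −0.0468 √h.
∫ h^(−1/2) dh = −(0.0468/A) ∫ dt, giving 2√h = 2√h₀ − (0.0468/A) t.
t = 2A(√h₀ − √h)/0.0468 = 2·7.83·(√4.28 − √2.11)/0.0468
  = 15.660 × (2.0688 − 1.4526) / 0.0468 = 206.20 s.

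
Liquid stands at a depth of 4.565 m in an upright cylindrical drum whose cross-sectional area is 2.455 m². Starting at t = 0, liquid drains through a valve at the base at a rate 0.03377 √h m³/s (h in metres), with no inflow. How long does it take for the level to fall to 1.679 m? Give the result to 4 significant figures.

With no inflow, A dh/dt = −0.03377 √h.
Separate and integrate: 2(√h − √h₀) = −(0.03377/A) t.
t = 2A(√h₀ − √h)/0.03377 = 2·2.455·(√4.565 − √1.679)/0.03377
  = 4.91000 × (2.13659 − 1.29576) / 0.03377 = 122.252 s.

122.3 s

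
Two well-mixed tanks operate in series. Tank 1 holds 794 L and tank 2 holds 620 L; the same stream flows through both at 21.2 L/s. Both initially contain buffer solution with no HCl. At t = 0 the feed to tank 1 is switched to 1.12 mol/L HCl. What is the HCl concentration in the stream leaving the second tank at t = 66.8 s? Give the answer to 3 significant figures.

Time constants: τᵢ = Vᵢ/Q for each well-mixed tank.
τ₁ = 794/21.2 = 37.453 s; τ₂ = 620/21.2 = 29.245 s.
Tank 1: C₁ = C_in(1 − e^(−t/τ₁)). Tank 2 (τ₁ ≠ τ₂): C₂ = C_in[1 − (τ₁ e^(−t/τ₁) − τ₂ e^(−t/τ₂))/(τ₁ − τ₂)].
At t = 66.8: e^(−t/τ₁) = 0.16804, e^(−t/τ₂) = 0.10186.
C₂ = 1.12·[1 − (37.453·0.16804 − 29.245·0.10186)/(8.2075)] = 1.12·0.59617 = 0.66771 mol/L.

0.668 mol/L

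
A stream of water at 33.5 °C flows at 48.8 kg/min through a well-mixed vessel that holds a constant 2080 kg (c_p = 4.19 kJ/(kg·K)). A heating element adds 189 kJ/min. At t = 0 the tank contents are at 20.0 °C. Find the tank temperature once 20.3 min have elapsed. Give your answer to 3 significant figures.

25.5 °C

Energy balance: M c_p dT/dt = ṁ c_p (T_in − T) + 189.
Rearrange: dT/dt = (T_ss − T)/τ with τ = M/ṁ = 42.623 min and T_ss = T_in + Q̇/(ṁ c_p) = 34.424 °C.
Integrating: T(t) = T_ss + (T₀ − T_ss) e^(−t/τ).
T(20.3) = 34.424 + (-14.424)·e^(−20.3/42.623) = 34.424 + (-14.424)·0.62110 = 25.465 °C.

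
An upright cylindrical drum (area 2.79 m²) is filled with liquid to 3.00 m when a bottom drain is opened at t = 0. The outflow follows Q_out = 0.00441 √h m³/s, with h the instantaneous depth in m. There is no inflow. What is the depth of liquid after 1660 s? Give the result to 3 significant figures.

0.176 m

A dh/dt = −Q_out = −0.00441 √h.
Separate and integrate: 2(√h − √h₀) = −(0.00441/A) t.
√h = √3.00 − 0.00441·1660/(2·2.79) = 1.7321 − 1.3119 = 0.42012.
h = 0.42012² = 0.17650 m.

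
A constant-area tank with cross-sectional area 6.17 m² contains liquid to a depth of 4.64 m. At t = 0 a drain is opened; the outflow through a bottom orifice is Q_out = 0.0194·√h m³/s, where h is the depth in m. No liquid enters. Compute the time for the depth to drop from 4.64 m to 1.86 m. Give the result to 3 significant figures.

With no inflow, A dh/dt = −0.0194 √h.
∫ h^(−1/2) dh = −(0.0194/A) ∫ dt, giving 2√h = 2√h₀ − (0.0194/A) t.
t = 2A(√h₀ − √h)/0.0194 = 2·6.17·(√4.64 − √1.86)/0.0194
  = 12.340 × (2.1541 − 1.3638) / 0.0194 = 502.66 s.

503 s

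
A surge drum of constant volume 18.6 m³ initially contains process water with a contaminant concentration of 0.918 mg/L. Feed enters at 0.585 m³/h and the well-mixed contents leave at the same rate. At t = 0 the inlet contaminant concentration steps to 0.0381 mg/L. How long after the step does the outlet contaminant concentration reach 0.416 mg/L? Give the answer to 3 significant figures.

Species balance: V dC/dt = Q(C_in − C) ⇒ τ = V/Q = 31.795 h.
C(t) = C_in + (C₀ − C_in) e^(−t/τ). Set C = 0.416 and solve for t:
e^(−t/τ) = (C − C_in)/(C₀ − C_in) = (0.416 − 0.0381)/(0.918 − 0.0381) = 0.42948
t = −τ ln(…) = 31.795 × 0.84518 = 26.872 h.

26.9 h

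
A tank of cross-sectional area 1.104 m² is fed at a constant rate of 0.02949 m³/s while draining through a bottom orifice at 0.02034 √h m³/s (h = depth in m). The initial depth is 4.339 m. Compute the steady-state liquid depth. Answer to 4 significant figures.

2.102 m

A dh/dt = Q_in − 0.02034 √h. Steady state requires inflow = outflow:
Q_in = 0.02034 √h_ss ⇒ √h_ss = 0.02949/0.02034 = 1.44985.
h_ss = 1.44985² = 2.10207 m. (Since h₀ = 4.339 m > h_ss, the level will fall toward this value.)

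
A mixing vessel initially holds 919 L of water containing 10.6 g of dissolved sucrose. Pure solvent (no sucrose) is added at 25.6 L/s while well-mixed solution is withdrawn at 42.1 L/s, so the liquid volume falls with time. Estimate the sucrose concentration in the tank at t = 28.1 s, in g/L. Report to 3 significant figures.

Total volume: dV/dt = Q_in − Q_out = -16.500 L/s, so V(t) = 919 − 16.500 t and V(28.1) = 455.35 L.
Species balance (pure solvent in): dm/dt = −Q_out · m/V(t).
Separate: dm/m = −Q_out dt/V(t) ⇒ ln(m/m₀) = −(Q_out/(Q_in−Q_out)) ln(V/V₀).
m = m₀ (V₀/V)^(Q_out/(Q_in−Q_out)) = 10.6 × (919/455.35)^(-2.5515) = 1.7667 g.
C = m/V = 1.7667/455.35 = 0.0038799 g/L.

0.00388 g/L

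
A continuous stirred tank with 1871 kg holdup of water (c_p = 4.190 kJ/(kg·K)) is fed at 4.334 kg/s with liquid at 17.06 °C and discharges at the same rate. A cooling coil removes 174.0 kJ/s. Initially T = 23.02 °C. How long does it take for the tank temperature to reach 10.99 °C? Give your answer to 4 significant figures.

642.1 s

M c_p dT/dt = ṁ c_p (T_in − T) − Q̇.
τ = M/ṁ = 431.703 s; T_ss = T_in − Q̇/(ṁ c_p) = 7.47822 °C.
T(t) = T_ss + (T₀ − T_ss) e^(−t/τ). Set T = 10.99:
e^(−t/τ) = (10.99 − 7.47822)/(23.02 − 7.47822) = 0.225958
t = −431.703 · ln(0.225958) = 642.118 s.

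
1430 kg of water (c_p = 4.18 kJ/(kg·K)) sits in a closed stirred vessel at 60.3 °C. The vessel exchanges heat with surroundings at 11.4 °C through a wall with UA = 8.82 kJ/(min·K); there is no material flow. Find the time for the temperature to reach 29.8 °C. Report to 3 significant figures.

Lumped-capacitance energy balance: M c_p dT/dt = UA(T_amb − T).
τ = M c_p/UA = 677.71 min; T_ss = T_amb = 11.400 °C.
T(t) = T_ss + (T₀ − T_ss)e^(−t/τ); set T = 29.8:
t = −τ ln[(T − T_ss)/(T₀ − T_ss)] = −677.71 · ln(0.37628) = 662.41 min.

662 min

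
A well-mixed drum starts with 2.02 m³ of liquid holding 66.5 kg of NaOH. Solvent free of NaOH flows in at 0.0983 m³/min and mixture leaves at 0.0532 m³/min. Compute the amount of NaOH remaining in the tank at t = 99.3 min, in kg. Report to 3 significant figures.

16.8 kg

Total volume: dV/dt = Q_in − Q_out = 0.045100 m³/min, so V(t) = 2.02 + 0.045100 t and V(99.3) = 6.4984 m³.
Species balance (pure solvent in): dm/dt = −Q_out · m/V(t).
Separate: dm/m = −Q_out dt/V(t) ⇒ ln(m/m₀) = −(Q_out/(Q_in−Q_out)) ln(V/V₀).
m = m₀ (V₀/V)^(Q_out/(Q_in−Q_out)) = 66.5 × (2.02/6.4984)^(1.1796) = 16.758 kg.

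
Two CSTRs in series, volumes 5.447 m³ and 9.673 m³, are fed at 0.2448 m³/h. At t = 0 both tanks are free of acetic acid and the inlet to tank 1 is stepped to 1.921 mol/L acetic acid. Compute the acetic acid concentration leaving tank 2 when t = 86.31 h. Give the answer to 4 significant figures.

1.477 mol/L

Species balance on tank i: dCᵢ/dt = (Cᵢ₋₁ − Cᵢ)/τᵢ with τᵢ = Vᵢ/Q.
τ₁ = 5.447/0.2448 = 22.2508 h; τ₂ = 9.673/0.2448 = 39.5139 h.
Solving the cascade with C₁(0)=C₂(0)=0 gives C₂(t) = C_in[1 − (τ₁ e^(−t/τ₁) − τ₂ e^(−t/τ₂))/(τ₁ − τ₂)].
At t = 86.31: e^(−t/τ₁) = 0.0206723, e^(−t/τ₂) = 0.112557.
C₂ = 1.921·[1 − (22.2508·0.0206723 − 39.5139·0.112557)/(-17.2631)] = 1.921·0.769010 = 1.47727 mol/L.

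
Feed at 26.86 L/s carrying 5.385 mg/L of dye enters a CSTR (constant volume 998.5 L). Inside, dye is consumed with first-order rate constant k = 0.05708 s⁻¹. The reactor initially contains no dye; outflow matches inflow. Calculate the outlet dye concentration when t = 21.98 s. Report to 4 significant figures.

1.453 mg/L

Accumulation = in − out − consumed: V dC/dt = Q C_in − Q C − k V C.
This is linear with rate a = Q/V + k = 0.0839804 s⁻¹.
C_ss = Q C_in/(Q + kV) = 1.72491 mg/L; C(t) = C_ss + (C₀ − C_ss) e^(−a t).
C(21.98) = 1.72491 + (-1.72491)·e^(−0.0839804·21.98) = 1.72491 + (-1.72491)·0.157885 = 1.45257 mg/L.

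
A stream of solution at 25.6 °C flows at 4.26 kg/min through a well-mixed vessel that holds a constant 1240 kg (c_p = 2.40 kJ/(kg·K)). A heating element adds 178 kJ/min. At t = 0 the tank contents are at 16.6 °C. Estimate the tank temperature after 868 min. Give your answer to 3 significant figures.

41.7 °C

M c_p dT/dt = ṁ c_p (T_in − T) + Q̇.
τ = M/ṁ = 291.08 min; T_ss = T_in + Q̇/(ṁ c_p) = 25.6 + 178/(4.26·2.40) = 43.010 °C.
This is linear first-order; T(t) = T_ss + (T₀ − T_ss) e^(−t/τ).
T(868) = 43.010 + (-26.410)·e^(−868/291.08) = 43.010 + (-26.410)·0.050691 = 41.671 °C.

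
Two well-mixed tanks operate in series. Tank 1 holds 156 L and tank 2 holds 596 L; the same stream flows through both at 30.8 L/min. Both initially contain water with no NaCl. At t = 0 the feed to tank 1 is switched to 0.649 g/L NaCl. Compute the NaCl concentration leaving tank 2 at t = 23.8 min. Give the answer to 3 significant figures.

Each tank obeys Vᵢ dCᵢ/dt = Q(Cᵢ₋₁ − Cᵢ), so τᵢ = Vᵢ/Q.
τ₁ = 156/30.8 = 5.0649 min; τ₂ = 596/30.8 = 19.351 min.
Tank 1: C₁ = C_in(1 − e^(−t/τ₁)). Tank 2 (τ₁ ≠ τ₂): C₂ = C_in[1 − (τ₁ e^(−t/τ₁) − τ₂ e^(−t/τ₂))/(τ₁ − τ₂)].
At t = 23.8: e^(−t/τ₁) = 0.0091046, e^(−t/τ₂) = 0.29231.
C₂ = 0.649·[1 − (5.0649·0.0091046 − 19.351·0.29231)/(-14.286)] = 0.649·0.60728 = 0.39412 g/L.

0.394 g/L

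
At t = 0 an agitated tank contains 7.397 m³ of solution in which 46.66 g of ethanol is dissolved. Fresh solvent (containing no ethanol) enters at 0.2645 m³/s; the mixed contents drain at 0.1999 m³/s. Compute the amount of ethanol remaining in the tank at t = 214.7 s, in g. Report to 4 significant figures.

1.777 g

Let m(t) be the amount of ethanol. Volume: V(t) = V₀ + (Q_in − Q_out) t = 7.397 + 0.0646000 t; V(214.7) = 21.2666 m³.
Solute balance: dm/dt = 0 − Q_out C = −Q_out m/V(t).
Separate: dm/m = −Q_out dt/V(t) ⇒ ln(m/m₀) = −(Q_out/(Q_in−Q_out)) ln(V/V₀).
m = m₀ (V₀/V)^(Q_out/(Q_in−Q_out)) = 46.66 × (7.397/21.2666)^(3.09443) = 1.77708 g.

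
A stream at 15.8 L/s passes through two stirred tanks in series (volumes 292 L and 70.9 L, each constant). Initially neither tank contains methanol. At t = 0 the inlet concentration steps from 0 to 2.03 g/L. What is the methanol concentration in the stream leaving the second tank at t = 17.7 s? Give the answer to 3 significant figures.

1.01 g/L

Each tank obeys Vᵢ dCᵢ/dt = Q(Cᵢ₋₁ − Cᵢ), so τᵢ = Vᵢ/Q.
τ₁ = 292/15.8 = 18.481 s; τ₂ = 70.9/15.8 = 4.4873 s.
Tank 1: C₁ = C_in(1 − e^(−t/τ₁)). Tank 2 (τ₁ ≠ τ₂): C₂ = C_in[1 − (τ₁ e^(−t/τ₁) − τ₂ e^(−t/τ₂))/(τ₁ − τ₂)].
At t = 17.7: e^(−t/τ₁) = 0.38376, e^(−t/τ₂) = 0.019362.
C₂ = 2.03·[1 − (18.481·0.38376 − 4.4873·0.019362)/(13.994)] = 2.03·0.49939 = 1.0138 g/L.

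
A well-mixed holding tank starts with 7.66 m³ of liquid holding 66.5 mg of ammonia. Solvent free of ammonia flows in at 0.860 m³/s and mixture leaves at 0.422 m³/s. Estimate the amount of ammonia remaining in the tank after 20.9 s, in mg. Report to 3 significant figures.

31.2 mg

Let m(t) be the amount of ammonia. Volume: V(t) = V₀ + (Q_in − Q_out) t = 7.66 + 0.43800 t; V(20.9) = 16.814 m³.
Species balance (pure solvent in): dm/dt = −Q_out · m/V(t).
Separate: dm/m = −Q_out dt/V(t) ⇒ ln(m/m₀) = −(Q_out/(Q_in−Q_out)) ln(V/V₀).
m = m₀ (V₀/V)^(Q_out/(Q_in−Q_out)) = 66.5 × (7.66/16.814)^(0.96347) = 31.178 mg.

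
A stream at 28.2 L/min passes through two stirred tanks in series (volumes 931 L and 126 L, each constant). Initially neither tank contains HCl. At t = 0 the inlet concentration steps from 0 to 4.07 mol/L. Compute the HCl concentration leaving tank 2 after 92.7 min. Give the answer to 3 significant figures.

Time constants: τᵢ = Vᵢ/Q for each well-mixed tank.
τ₁ = 931/28.2 = 33.014 min; τ₂ = 126/28.2 = 4.4681 min.
Solving the cascade with C₁(0)=C₂(0)=0 gives C₂(t) = C_in[1 − (τ₁ e^(−t/τ₁) − τ₂ e^(−t/τ₂))/(τ₁ − τ₂)].
At t = 92.7: e^(−t/τ₁) = 0.060333, e^(−t/τ₂) = 9.7641e-10.
C₂ = 4.07·[1 − (33.014·0.060333 − 4.4681·9.7641e-10)/(28.546)] = 4.07·0.93022 = 3.7860 mol/L.

3.79 mol/L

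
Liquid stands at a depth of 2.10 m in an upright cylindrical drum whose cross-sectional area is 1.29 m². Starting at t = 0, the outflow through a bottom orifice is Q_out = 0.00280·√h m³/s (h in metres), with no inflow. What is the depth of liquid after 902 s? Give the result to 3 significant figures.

With no inflow, A dh/dt = −0.00280 √h.
∫ h^(−1/2) dh = −(0.00280/A) ∫ dt, giving 2√h = 2√h₀ − (0.00280/A) t.
√h = √2.10 − 0.00280·902/(2·1.29) = 1.4491 − 0.97891 = 0.47022.
h = 0.47022² = 0.22111 m.

0.221 m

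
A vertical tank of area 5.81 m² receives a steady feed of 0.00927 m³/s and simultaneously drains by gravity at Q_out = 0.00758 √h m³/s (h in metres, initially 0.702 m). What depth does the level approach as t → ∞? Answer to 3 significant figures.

Level balance: A dh/dt = 0.00927 − 0.00758 √h. Setting dh/dt = 0:
Q_in = 0.00758 √h_ss ⇒ √h_ss = 0.00927/0.00758 = 1.2230.
h_ss = 1.2230² = 1.4956 m. (Since h₀ = 0.702 m < h_ss, the level will rise toward this value.)

1.50 m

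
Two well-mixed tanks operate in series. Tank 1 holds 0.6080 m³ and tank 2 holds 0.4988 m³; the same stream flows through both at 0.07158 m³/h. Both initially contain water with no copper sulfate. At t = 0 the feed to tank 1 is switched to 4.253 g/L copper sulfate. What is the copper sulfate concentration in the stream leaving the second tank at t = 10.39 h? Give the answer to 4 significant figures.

Time constants: τᵢ = Vᵢ/Q for each well-mixed tank.
τ₁ = 0.6080/0.07158 = 8.49399 h; τ₂ = 0.4988/0.07158 = 6.96843 h.
Solving the cascade with C₁(0)=C₂(0)=0 gives C₂(t) = C_in[1 − (τ₁ e^(−t/τ₁) − τ₂ e^(−t/τ₂))/(τ₁ − τ₂)].
At t = 10.39: e^(−t/τ₁) = 0.294282, e^(−t/τ₂) = 0.225145.
C₂ = 4.253·[1 − (8.49399·0.294282 − 6.96843·0.225145)/(1.52557)] = 4.253·0.389917 = 1.65832 g/L.

1.658 g/L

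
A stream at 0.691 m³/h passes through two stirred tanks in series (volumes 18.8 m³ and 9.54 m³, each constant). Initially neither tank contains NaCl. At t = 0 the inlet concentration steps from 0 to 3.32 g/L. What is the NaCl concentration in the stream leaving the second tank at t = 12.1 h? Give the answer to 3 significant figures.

0.423 g/L

Time constants: τᵢ = Vᵢ/Q for each well-mixed tank.
τ₁ = 18.8/0.691 = 27.207 h; τ₂ = 9.54/0.691 = 13.806 h.
Solving the cascade with C₁(0)=C₂(0)=0 gives C₂(t) = C_in[1 − (τ₁ e^(−t/τ₁) − τ₂ e^(−t/τ₂))/(τ₁ − τ₂)].
At t = 12.1: e^(−t/τ₁) = 0.64099, e^(−t/τ₂) = 0.41627.
C₂ = 3.32·[1 − (27.207·0.64099 − 13.806·0.41627)/(13.401)] = 3.32·0.12749 = 0.42327 g/L.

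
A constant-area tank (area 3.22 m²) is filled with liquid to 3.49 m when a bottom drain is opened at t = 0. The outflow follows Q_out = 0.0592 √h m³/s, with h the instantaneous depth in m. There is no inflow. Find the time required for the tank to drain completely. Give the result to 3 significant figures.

203 s

With no inflow, A dh/dt = −0.0592 √h.
This is separable: 2 d(√h)/dt = −0.0592/A, so √h = √h₀ − (0.0592/(2A)) t.
Tank is empty when √h = 0: t_empty = 2A√h₀/0.0592.
t_empty = 2·3.22·√3.49/0.0592 = 6.4400·1.8682/0.0592 = 203.22 s.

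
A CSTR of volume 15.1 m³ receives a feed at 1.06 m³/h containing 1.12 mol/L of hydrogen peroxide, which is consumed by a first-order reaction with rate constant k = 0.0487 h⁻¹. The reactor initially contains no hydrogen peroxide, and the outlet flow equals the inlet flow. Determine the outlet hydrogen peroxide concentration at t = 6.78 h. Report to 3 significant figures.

Species balance: V dC/dt = Q C_in − Q C − k V C.
This is linear with rate a = Q/V + k = 0.11890 h⁻¹.
C_ss = Q C_in/(Q + kV) = 0.66126 mol/L; C(t) = C_ss + (C₀ − C_ss) e^(−a t).
C(6.78) = 0.66126 + (-0.66126)·e^(−0.11890·6.78) = 0.66126 + (-0.66126)·0.44658 = 0.36595 mol/L.

0.366 mol/L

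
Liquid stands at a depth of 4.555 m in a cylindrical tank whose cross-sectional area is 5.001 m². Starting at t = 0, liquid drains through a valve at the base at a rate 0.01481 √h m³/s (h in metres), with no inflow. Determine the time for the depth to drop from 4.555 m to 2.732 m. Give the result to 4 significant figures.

325.1 s

A dh/dt = −Q_out = −0.01481 √h.
Separate and integrate: 2(√h − √h₀) = −(0.01481/A) t.
t = 2A(√h₀ − √h)/0.01481 = 2·5.001·(√4.555 − √2.732)/0.01481
  = 10.0020 × (2.13424 − 1.65288) / 0.01481 = 325.094 s.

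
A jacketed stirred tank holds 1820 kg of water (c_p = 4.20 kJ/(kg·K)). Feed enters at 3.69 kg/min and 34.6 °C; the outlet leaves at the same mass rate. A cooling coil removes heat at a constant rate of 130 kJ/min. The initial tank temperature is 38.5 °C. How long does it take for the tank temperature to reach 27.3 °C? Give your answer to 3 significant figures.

Energy balance: M c_p dT/dt = ṁ c_p (T_in − T) − 130.
τ = M/ṁ = 493.22 min; T_ss = T_in − Q̇/(ṁ c_p) = 26.212 °C.
T(t) = T_ss + (T₀ − T_ss) e^(−t/τ). Set T = 27.3:
e^(−t/τ) = (27.3 − 26.212)/(38.5 − 26.212) = 0.088555
t = −493.22 · ln(0.088555) = 1195.6 min.

1200 min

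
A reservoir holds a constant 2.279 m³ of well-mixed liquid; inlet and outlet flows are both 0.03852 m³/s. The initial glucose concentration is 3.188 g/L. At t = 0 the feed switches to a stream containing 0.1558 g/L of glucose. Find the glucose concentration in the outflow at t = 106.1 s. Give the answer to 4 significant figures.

0.6604 g/L

Mass balance on the solute (V constant): V dC/dt = Q(C_in − C).
So dC/dt = (C_in − C)/τ with τ = V/Q = 2.279/0.03852 = 59.1641 s.
Integrating: C(t) = C_in + (C₀ − C_in) e^(−t/τ).
C(106.1) = 0.1558 + (3.188 − 0.1558)·e^(−106.1/59.1641) = 0.1558 + (3.03220)·0.166407 = 0.660380 g/L.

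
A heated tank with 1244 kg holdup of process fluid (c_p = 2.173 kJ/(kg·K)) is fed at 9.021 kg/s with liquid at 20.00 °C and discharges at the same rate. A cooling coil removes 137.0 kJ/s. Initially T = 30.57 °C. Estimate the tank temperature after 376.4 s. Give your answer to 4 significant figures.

14.16 °C

Unsteady energy balance on the tank contents: M c_p dT/dt = ṁ c_p (T_in − T) − 137.0.
τ = M/ṁ = 137.900 s; T_ss = T_in − Q̇/(ṁ c_p) = 20.00 − 137.0/(9.021·2.173) = 13.0111 °C.
This is linear first-order; T(t) = T_ss + (T₀ − T_ss) e^(−t/τ).
T(376.4) = 13.0111 + (17.5589)·e^(−376.4/137.900) = 13.0111 + (17.5589)·0.0652516 = 14.1569 °C.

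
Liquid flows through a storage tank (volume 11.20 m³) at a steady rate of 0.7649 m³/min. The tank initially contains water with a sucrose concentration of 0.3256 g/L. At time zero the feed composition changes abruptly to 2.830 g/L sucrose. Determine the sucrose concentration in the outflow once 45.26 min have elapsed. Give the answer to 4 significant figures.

Unsteady species balance (constant V, well mixed): V dC/dt = Q(C_in − C).
So dC/dt = (C_in − C)/τ with τ = V/Q = 11.20/0.7649 = 14.6424 min.
C approaches C_in exponentially: C(t) = C_in + (C₀ − C_in) e^(−t/τ).
C(45.26) = 2.830 + (0.3256 − 2.830)·e^(−45.26/14.6424) = 2.830 + (-2.50440)·0.0454558 = 2.71616 g/L.

2.716 g/L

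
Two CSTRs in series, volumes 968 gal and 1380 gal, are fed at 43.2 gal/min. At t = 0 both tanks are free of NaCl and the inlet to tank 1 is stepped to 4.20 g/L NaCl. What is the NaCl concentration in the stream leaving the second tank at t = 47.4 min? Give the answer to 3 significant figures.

Species balance on tank i: dCᵢ/dt = (Cᵢ₋₁ − Cᵢ)/τᵢ with τᵢ = Vᵢ/Q.
τ₁ = 968/43.2 = 22.407 min; τ₂ = 1380/43.2 = 31.944 min.
Solving the cascade with C₁(0)=C₂(0)=0 gives C₂(t) = C_in[1 − (τ₁ e^(−t/τ₁) − τ₂ e^(−t/τ₂))/(τ₁ − τ₂)].
At t = 47.4: e^(−t/τ₁) = 0.12059, e^(−t/τ₂) = 0.22677.
C₂ = 4.20·[1 − (22.407·0.12059 − 31.944·0.22677)/(-9.5370)] = 4.20·0.52376 = 2.1998 g/L.

2.20 g/L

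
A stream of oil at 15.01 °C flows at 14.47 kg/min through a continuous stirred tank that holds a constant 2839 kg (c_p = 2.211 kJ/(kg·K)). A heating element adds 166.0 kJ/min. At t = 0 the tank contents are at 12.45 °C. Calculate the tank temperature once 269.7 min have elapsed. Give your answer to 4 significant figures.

18.24 °C

First-law balance (no shaft work): M c_p dT/dt = ṁ c_p (T_in − T) + 166.0.
Rearrange: dT/dt = (T_ss − T)/τ with τ = M/ṁ = 196.199 min and T_ss = T_in + Q̇/(ṁ c_p) = 20.1986 °C.
This is linear first-order; T(t) = T_ss + (T₀ − T_ss) e^(−t/τ).
T(269.7) = 20.1986 + (-7.74861)·e^(−269.7/196.199) = 20.1986 + (-7.74861)·0.252935 = 18.2387 °C.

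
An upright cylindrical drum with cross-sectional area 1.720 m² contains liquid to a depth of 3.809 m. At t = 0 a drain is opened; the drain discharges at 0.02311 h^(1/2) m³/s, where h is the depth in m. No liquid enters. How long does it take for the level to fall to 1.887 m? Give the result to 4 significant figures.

Accumulation of liquid (constant cross-section A): A dh/dt = −0.02311 √h.
Separate and integrate: 2(√h − √h₀) = −(0.02311/A) t.
t = 2A(√h₀ − √h)/0.02311 = 2·1.720·(√3.809 − √1.887)/0.02311
  = 3.44000 × (1.95167 − 1.37368) / 0.02311 = 86.0349 s.

86.03 s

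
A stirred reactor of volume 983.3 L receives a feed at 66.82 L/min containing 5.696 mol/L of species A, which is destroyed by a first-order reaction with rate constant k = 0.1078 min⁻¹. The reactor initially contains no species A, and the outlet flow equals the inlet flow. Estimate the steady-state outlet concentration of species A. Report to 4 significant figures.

2.202 mol/L

V dC/dt = Q(C_in − C) − k V C.
At steady state: 0 = Q C_in − (Q + kV) C_ss, so C_ss = Q C_in/(Q + kV).
C_ss = 66.82·5.696/(66.82 + 0.1078·983.3) = 380.607/172.820 = 2.20233 mol/L.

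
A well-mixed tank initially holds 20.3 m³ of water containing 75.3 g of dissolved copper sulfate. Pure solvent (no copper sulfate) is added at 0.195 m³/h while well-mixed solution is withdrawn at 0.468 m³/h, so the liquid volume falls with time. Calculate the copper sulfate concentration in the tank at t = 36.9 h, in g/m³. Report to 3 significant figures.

Let m(t) be the amount of copper sulfate. Volume: V(t) = V₀ + (Q_in − Q_out) t = 20.3 − 0.27300 t; V(36.9) = 10.226 m³.
No copper sulfate enters, so dm/dt = −Q_out · (m/V).
Separate: dm/m = −Q_out dt/V(t) ⇒ ln(m/m₀) = −(Q_out/(Q_in−Q_out)) ln(V/V₀).
m = m₀ (V₀/V)^(Q_out/(Q_in−Q_out)) = 75.3 × (20.3/10.226)^(-1.7143) = 23.244 g.
C = m/V = 23.244/10.226 = 2.2730 g/m³.

2.27 g/m³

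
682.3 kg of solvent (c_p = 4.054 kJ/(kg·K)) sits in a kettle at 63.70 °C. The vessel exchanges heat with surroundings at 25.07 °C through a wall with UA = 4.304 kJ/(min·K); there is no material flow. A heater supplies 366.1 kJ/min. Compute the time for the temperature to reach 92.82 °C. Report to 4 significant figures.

634.1 min

M c_p dT/dt = −UA(T − T_amb) + Q̇.
τ = M c_p/UA = 642.668 min; T_ss = T_amb + Q̇/UA = 25.07 + 366.1/4.304 = 110.130 °C.
T(t) = T_ss + (T₀ − T_ss)e^(−t/τ); set T = 92.82:
t = −τ ln[(T − T_ss)/(T₀ − T_ss)] = −642.668 · ln(0.372825) = 634.086 min.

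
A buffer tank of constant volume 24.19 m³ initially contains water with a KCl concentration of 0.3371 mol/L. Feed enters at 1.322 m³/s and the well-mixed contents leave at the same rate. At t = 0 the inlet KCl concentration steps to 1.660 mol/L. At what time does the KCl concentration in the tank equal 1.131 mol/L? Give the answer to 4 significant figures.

16.77 s

Species balance: V dC/dt = Q(C_in − C) ⇒ τ = V/Q = 18.2980 s.
C(t) = C_in + (C₀ − C_in) e^(−t/τ). Set C = 1.131 and solve for t:
e^(−t/τ) = (C − C_in)/(C₀ − C_in) = (1.131 − 1.660)/(0.3371 − 1.660) = 0.399879
t = −τ ln(…) = 18.2980 × 0.916593 = 16.7719 s.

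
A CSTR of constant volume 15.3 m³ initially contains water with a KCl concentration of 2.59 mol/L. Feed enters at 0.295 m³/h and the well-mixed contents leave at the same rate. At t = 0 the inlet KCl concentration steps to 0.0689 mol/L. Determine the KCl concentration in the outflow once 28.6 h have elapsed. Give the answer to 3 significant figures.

1.52 mol/L

Unsteady species balance (constant V, well mixed): V dC/dt = Q(C_in − C).
So dC/dt = (C_in − C)/τ with τ = V/Q = 15.3/0.295 = 51.864 h.
Integrating: C(t) = C_in + (C₀ − C_in) e^(−t/τ).
C(28.6) = 0.0689 + (2.59 − 0.0689)·e^(−28.6/51.864) = 0.0689 + (2.5211)·0.57612 = 1.5214 mol/L.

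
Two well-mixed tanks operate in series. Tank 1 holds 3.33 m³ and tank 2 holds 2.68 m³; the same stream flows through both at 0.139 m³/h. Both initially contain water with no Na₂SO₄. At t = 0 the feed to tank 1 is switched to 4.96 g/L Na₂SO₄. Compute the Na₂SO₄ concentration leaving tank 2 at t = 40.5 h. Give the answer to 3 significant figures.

2.78 g/L

Each tank obeys Vᵢ dCᵢ/dt = Q(Cᵢ₋₁ − Cᵢ), so τᵢ = Vᵢ/Q.
τ₁ = 3.33/0.139 = 23.957 h; τ₂ = 2.68/0.139 = 19.281 h.
Solving the cascade with C₁(0)=C₂(0)=0 gives C₂(t) = C_in[1 − (τ₁ e^(−t/τ₁) − τ₂ e^(−t/τ₂))/(τ₁ − τ₂)].
At t = 40.5: e^(−t/τ₁) = 0.18442, e^(−t/τ₂) = 0.12239.
C₂ = 4.96·[1 − (23.957·0.18442 − 19.281·0.12239)/(4.6763)] = 4.96·0.55982 = 2.7767 g/L.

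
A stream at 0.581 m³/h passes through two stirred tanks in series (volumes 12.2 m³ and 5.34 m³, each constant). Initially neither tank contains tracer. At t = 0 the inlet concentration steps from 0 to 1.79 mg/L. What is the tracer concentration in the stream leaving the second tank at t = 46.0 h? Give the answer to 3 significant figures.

Species balance on tank i: dCᵢ/dt = (Cᵢ₋₁ − Cᵢ)/τᵢ with τᵢ = Vᵢ/Q.
τ₁ = 12.2/0.581 = 20.998 h; τ₂ = 5.34/0.581 = 9.1910 h.
Tank 1: C₁ = C_in(1 − e^(−t/τ₁)). Tank 2 (τ₁ ≠ τ₂): C₂ = C_in[1 − (τ₁ e^(−t/τ₁) − τ₂ e^(−t/τ₂))/(τ₁ − τ₂)].
At t = 46.0: e^(−t/τ₁) = 0.11184, e^(−t/τ₂) = 0.0067052.
C₂ = 1.79·[1 − (20.998·0.11184 − 9.1910·0.0067052)/(11.807)] = 1.79·0.80631 = 1.4433 mg/L.

1.44 mg/L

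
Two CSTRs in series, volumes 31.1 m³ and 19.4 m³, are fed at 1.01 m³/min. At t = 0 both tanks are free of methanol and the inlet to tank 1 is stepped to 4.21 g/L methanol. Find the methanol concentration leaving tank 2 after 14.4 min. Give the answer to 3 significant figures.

Each tank obeys Vᵢ dCᵢ/dt = Q(Cᵢ₋₁ − Cᵢ), so τᵢ = Vᵢ/Q.
τ₁ = 31.1/1.01 = 30.792 min; τ₂ = 19.4/1.01 = 19.208 min.
Solving the cascade with C₁(0)=C₂(0)=0 gives C₂(t) = C_in[1 − (τ₁ e^(−t/τ₁) − τ₂ e^(−t/τ₂))/(τ₁ − τ₂)].
At t = 14.4: e^(−t/τ₁) = 0.62647, e^(−t/τ₂) = 0.47251.
C₂ = 4.21·[1 − (30.792·0.62647 − 19.208·0.47251)/(11.584)] = 4.21·0.11825 = 0.49782 g/L.

0.498 g/L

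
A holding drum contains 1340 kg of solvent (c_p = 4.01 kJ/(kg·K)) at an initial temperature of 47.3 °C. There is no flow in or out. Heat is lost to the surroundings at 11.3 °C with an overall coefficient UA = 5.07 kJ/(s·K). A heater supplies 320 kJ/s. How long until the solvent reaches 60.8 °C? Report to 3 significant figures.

730 s

Lumped-capacitance energy balance: M c_p dT/dt = UA(T_amb − T) + Q̇.
τ = M c_p/UA = 1059.8 s; T_ss = T_amb + Q̇/UA = 11.3 + 320/5.07 = 74.416 °C.
T(t) = T_ss + (T₀ − T_ss)e^(−t/τ); set T = 60.8:
t = −τ ln[(T − T_ss)/(T₀ − T_ss)] = −1059.8 · ln(0.50215) = 730.09 s.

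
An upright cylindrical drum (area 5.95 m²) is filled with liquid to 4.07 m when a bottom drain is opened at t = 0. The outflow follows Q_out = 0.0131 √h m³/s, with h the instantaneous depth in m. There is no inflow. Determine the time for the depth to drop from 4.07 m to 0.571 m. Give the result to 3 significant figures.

1150 s

Unsteady balance on liquid volume: A dh/dt = −0.0131 √h.
Separate and integrate: 2(√h − √h₀) = −(0.0131/A) t.
t = 2A(√h₀ − √h)/0.0131 = 2·5.95·(√4.07 − √0.571)/0.0131
  = 11.900 × (2.0174 − 0.75565) / 0.0131 = 1146.2 s.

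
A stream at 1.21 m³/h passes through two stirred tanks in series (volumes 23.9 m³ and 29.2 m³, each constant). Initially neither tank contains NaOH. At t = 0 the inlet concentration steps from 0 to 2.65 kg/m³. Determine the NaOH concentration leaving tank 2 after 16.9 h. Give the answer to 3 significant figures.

0.481 kg/m³

Each tank obeys Vᵢ dCᵢ/dt = Q(Cᵢ₋₁ − Cᵢ), so τᵢ = Vᵢ/Q.
τ₁ = 23.9/1.21 = 19.752 h; τ₂ = 29.2/1.21 = 24.132 h.
Tank 1: C₁ = C_in(1 − e^(−t/τ₁)). Tank 2 (τ₁ ≠ τ₂): C₂ = C_in[1 − (τ₁ e^(−t/τ₁) − τ₂ e^(−t/τ₂))/(τ₁ − τ₂)].
At t = 16.9: e^(−t/τ₁) = 0.42503, e^(−t/τ₂) = 0.49643.
C₂ = 2.65·[1 − (19.752·0.42503 − 24.132·0.49643)/(-4.3802)] = 2.65·0.18156 = 0.48114 kg/m³.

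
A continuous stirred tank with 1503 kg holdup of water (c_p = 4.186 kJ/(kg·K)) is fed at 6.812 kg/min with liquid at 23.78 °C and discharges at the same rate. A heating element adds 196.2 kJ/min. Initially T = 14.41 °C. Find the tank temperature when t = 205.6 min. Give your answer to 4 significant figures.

M c_p dT/dt = ṁ c_p (T_in − T) + Q̇.
τ = M/ṁ = 220.640 min; T_ss = T_in + Q̇/(ṁ c_p) = 23.78 + 196.2/(6.812·4.186) = 30.6606 °C.
Integrating: T(t) = T_ss + (T₀ − T_ss) e^(−t/τ).
T(205.6) = 30.6606 + (-16.2506)·e^(−205.6/220.640) = 30.6606 + (-16.2506)·0.393831 = 24.2606 °C.

24.26 °C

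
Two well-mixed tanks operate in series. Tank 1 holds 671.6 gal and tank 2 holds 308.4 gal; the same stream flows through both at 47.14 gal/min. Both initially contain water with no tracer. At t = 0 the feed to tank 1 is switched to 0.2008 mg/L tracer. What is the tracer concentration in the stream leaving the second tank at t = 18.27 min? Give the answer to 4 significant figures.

Each tank obeys Vᵢ dCᵢ/dt = Q(Cᵢ₋₁ − Cᵢ), so τᵢ = Vᵢ/Q.
τ₁ = 671.6/47.14 = 14.2469 min; τ₂ = 308.4/47.14 = 6.54221 min.
Tank 1: C₁ = C_in(1 − e^(−t/τ₁)). Tank 2 (τ₁ ≠ τ₂): C₂ = C_in[1 − (τ₁ e^(−t/τ₁) − τ₂ e^(−t/τ₂))/(τ₁ − τ₂)].
At t = 18.27: e^(−t/τ₁) = 0.277376, e^(−t/τ₂) = 0.0612597.
C₂ = 0.2008·[1 − (14.2469·0.277376 − 6.54221·0.0612597)/(7.70471)] = 0.2008·0.539116 = 0.108254 mg/L.

0.1083 mg/L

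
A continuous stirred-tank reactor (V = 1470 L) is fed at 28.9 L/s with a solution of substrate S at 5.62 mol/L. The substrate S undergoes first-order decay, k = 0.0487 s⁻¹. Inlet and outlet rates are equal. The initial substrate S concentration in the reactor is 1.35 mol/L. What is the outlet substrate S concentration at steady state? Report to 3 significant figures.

1.62 mol/L

V dC/dt = Q(C_in − C) − k V C.
Steady state (dC/dt = 0): C_ss = Q C_in/(Q + kV) = C_in/(1 + kV/Q).
C_ss = 28.9·5.62/(28.9 + 0.0487·1470) = 162.42/100.49 = 1.6163 mol/L.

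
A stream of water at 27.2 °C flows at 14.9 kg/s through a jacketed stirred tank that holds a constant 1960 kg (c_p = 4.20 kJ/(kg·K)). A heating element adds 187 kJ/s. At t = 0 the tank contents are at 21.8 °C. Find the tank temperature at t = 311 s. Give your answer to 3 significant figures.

Heat balance on the well-mixed liquid: M c_p dT/dt = ṁ c_p (T_in − T) + 187.
Rearrange: dT/dt = (T_ss − T)/τ with τ = M/ṁ = 131.54 s and T_ss = T_in + Q̇/(ṁ c_p) = 30.188 °C.
Solution: T(t) = T_ss + (T₀ − T_ss) e^(−t/τ).
T(311) = 30.188 + (-8.3882)·e^(−311/131.54) = 30.188 + (-8.3882)·0.094021 = 29.400 °C.

29.4 °C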